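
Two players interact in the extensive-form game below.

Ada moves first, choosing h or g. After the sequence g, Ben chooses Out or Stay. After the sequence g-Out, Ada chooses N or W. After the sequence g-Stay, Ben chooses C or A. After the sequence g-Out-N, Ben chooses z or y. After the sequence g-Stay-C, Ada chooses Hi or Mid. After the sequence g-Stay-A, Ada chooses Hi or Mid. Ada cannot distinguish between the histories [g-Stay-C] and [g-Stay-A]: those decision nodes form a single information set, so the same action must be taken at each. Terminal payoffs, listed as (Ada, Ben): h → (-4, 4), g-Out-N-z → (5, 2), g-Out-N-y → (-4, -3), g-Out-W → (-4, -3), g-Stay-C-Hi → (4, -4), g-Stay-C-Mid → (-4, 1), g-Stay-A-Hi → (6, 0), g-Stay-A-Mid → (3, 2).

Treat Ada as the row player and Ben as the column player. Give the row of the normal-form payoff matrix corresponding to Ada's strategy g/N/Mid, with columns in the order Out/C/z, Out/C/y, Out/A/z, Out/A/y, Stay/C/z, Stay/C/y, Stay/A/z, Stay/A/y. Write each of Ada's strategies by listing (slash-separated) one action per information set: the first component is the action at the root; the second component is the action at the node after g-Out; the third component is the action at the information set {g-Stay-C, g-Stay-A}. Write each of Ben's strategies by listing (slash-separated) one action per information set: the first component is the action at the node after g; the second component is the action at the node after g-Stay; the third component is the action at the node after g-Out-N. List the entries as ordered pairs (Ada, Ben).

vs Out/C/z: Ada plays g → Ben plays Out at [g] → Ada plays N at [g-Out] → Ben plays z at [g-Out-N] → (5, 2)
vs Out/C/y: Ada plays g → Ben plays Out at [g] → Ada plays N at [g-Out] → Ben plays y at [g-Out-N] → (-4, -3)
vs Out/A/z: Ada plays g → Ben plays Out at [g] → Ada plays N at [g-Out] → Ben plays z at [g-Out-N] → (5, 2)
vs Out/A/y: Ada plays g → Ben plays Out at [g] → Ada plays N at [g-Out] → Ben plays y at [g-Out-N] → (-4, -3)
vs Stay/C/z: Ada plays g → Ben plays Stay at [g] → Ben plays C at [g-Stay] → Ada plays Mid at [g-Stay-C] → (-4, 1)
vs Stay/C/y: Ada plays g → Ben plays Stay at [g] → Ben plays C at [g-Stay] → Ada plays Mid at [g-Stay-C] → (-4, 1)
vs Stay/A/z: Ada plays g → Ben plays Stay at [g] → Ben plays A at [g-Stay] → Ada plays Mid at [g-Stay-A] → (3, 2)
vs Stay/A/y: Ada plays g → Ben plays Stay at [g] → Ben plays A at [g-Stay] → Ada plays Mid at [g-Stay-A] → (3, 2)

(5,2) (-4,-3) (5,2) (-4,-3) (-4,1) (-4,1) (3,2) (3,2)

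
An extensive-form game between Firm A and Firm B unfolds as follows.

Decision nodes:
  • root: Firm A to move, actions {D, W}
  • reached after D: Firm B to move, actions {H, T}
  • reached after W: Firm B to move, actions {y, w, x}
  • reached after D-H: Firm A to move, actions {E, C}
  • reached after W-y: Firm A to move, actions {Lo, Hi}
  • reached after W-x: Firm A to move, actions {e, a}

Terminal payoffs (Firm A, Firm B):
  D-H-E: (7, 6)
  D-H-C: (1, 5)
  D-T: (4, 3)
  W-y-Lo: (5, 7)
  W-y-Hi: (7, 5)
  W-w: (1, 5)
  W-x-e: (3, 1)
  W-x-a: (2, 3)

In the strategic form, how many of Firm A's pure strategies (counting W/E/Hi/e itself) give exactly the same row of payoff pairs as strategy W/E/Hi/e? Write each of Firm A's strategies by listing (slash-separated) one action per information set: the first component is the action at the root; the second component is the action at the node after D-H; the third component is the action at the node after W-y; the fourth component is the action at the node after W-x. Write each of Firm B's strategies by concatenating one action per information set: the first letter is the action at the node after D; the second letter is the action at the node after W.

Row for W/E/Hi/e (columns Hy, Hw, Hx, Ty, Tw, Tx): (7,5) (1,5) (3,1) (7,5) (1,5) (3,1).
Under W/E/Hi/e, Firm A's choice at the node after D-H can never be reached regardless of what Firm B does, so varying those choices leaves every outcome unchanged.
Holding the reachable choices fixed and varying the unreachable one freely already gives 2 equivalent strategies.
No other strategy reproduces this row, so those 2 are the full class: W/E/Hi/e, W/C/Hi/e.

2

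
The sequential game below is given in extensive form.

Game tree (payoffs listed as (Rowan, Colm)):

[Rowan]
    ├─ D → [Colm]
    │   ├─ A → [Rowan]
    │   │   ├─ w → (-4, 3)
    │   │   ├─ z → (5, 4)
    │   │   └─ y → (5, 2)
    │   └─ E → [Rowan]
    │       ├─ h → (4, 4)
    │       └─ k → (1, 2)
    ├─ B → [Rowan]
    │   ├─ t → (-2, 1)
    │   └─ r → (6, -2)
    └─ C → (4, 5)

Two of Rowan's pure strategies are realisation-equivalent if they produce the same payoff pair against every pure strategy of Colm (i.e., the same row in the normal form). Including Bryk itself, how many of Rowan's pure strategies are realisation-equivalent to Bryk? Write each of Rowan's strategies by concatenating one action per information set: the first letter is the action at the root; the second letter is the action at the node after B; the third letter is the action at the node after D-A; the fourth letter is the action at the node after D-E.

6

Row for Bryk (columns A, E): (6,-2) (6,-2).
Under Bryk, Rowan's choice at the node after D-A and at the node after D-E can never be reached regardless of what Colm does, so varying those choices leaves every outcome unchanged.
Holding the reachable choices fixed and varying the unreachable ones freely already gives 3 × 2 = 6 equivalent strategies.
No other strategy reproduces this row, so those 6 are the full class: Brwh, Brwk, Brzh, Brzk, Bryh, Bryk.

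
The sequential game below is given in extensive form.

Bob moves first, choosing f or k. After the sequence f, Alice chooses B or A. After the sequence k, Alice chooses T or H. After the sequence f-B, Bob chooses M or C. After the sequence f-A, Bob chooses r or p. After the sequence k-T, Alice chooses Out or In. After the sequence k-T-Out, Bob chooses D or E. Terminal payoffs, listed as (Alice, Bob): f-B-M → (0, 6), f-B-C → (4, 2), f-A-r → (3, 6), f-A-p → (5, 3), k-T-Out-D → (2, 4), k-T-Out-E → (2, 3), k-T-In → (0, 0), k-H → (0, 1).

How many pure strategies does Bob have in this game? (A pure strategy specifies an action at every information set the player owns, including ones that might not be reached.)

Bob owns the root with actions {f, k} — two choices.
Bob owns the node after f-B with actions {M, C} — two choices.
Bob owns the node after f-A with actions {r, p} — two choices.
Bob owns the node after k-T-Out with actions {D, E} — two choices.
A pure strategy fixes one action at each information set independently, so the count is the product 2 × 2 × 2 × 2 = 16.
(For reference, Alice has 8 pure strategies, giving a 16×8 normal-form matrix.)

16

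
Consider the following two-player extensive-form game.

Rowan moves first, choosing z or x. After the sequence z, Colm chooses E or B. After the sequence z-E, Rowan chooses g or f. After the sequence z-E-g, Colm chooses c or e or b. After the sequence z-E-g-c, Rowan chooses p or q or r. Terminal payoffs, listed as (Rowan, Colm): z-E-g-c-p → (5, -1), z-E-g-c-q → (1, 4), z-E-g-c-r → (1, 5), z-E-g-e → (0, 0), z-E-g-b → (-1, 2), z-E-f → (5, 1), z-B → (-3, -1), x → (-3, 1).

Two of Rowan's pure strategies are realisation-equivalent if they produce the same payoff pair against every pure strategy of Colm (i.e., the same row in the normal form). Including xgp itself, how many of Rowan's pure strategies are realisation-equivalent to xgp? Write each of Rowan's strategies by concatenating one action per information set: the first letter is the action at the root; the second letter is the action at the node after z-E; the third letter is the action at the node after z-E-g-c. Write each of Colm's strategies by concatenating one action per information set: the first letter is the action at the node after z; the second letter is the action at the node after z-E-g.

Row for xgp (columns Ec, Ee, Eb, Bc, Be, Bb): (-3,1) (-3,1) (-3,1) (-3,1) (-3,1) (-3,1).
Under xgp, Rowan's choice at the node after z-E and at the node after z-E-g-c can never be reached regardless of what Colm does, so varying those choices leaves every outcome unchanged.
Holding the reachable choices fixed and varying the unreachable ones freely already gives 2 × 3 = 6 equivalent strategies.
No other strategy reproduces this row, so those 6 are the full class: xgp, xgq, xgr, xfp, xfq, xfr.

6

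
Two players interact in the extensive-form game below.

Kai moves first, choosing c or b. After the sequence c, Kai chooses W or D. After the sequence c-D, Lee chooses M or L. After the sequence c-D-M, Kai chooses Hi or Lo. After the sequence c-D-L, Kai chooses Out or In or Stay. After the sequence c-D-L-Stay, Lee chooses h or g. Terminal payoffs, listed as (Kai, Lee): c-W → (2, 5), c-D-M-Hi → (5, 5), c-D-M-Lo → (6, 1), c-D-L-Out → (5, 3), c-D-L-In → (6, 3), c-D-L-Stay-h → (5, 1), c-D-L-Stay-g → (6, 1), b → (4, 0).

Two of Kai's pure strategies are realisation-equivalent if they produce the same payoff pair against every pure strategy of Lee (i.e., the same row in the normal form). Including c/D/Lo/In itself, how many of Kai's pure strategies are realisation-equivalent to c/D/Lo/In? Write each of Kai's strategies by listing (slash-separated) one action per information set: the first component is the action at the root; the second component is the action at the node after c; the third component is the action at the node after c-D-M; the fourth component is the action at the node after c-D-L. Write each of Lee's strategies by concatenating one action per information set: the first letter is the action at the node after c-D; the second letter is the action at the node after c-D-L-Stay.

Row for c/D/Lo/In (columns Mh, Mg, Lh, Lg): (6,1) (6,1) (6,3) (6,3).
Every one of Kai's information sets is on the play path for some reply by Lee when Kai follows c/D/Lo/In.
Changing the action at any of them therefore changes at least one column, so only c/D/Lo/In itself gives this row.

1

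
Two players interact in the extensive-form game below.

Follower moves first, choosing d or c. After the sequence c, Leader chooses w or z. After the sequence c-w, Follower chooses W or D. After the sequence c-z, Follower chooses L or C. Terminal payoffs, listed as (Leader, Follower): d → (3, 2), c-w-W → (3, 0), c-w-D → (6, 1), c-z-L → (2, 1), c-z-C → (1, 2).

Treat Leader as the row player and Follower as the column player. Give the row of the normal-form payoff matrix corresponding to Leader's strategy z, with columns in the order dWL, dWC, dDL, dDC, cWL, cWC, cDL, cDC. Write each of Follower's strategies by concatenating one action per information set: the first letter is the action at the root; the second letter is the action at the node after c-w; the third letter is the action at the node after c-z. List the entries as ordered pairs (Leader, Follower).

(3,2) (3,2) (3,2) (3,2) (2,1) (1,2) (2,1) (1,2)

vs dWL: Follower plays d → (3, 2)
vs dWC: Follower plays d → (3, 2)
vs dDL: Follower plays d → (3, 2)
vs dDC: Follower plays d → (3, 2)
vs cWL: Follower plays c → Leader plays z at [c] → Follower plays L at [c-z] → (2, 1)
vs cWC: Follower plays c → Leader plays z at [c] → Follower plays C at [c-z] → (1, 2)
vs cDL: Follower plays c → Leader plays z at [c] → Follower plays L at [c-z] → (2, 1)
vs cDC: Follower plays c → Leader plays z at [c] → Follower plays C at [c-z] → (1, 2)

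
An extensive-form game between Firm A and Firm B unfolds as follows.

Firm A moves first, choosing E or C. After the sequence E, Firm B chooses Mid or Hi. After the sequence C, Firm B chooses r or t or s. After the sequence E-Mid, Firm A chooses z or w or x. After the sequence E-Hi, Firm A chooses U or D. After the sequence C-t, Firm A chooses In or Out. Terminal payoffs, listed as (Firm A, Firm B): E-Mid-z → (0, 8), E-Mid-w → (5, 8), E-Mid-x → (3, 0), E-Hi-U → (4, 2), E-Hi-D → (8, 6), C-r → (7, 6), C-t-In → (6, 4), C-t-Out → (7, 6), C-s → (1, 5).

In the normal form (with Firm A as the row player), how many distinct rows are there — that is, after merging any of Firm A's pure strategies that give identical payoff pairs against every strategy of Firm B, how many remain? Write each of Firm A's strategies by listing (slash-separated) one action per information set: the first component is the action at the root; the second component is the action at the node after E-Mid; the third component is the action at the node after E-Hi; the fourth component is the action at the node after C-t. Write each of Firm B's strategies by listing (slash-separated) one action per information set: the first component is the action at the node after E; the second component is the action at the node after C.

8

Firm A has 24 pure strategies: E/z/U/In, E/z/U/Out, E/z/D/In, E/z/D/Out, E/w/U/In, E/w/U/Out, E/w/D/In, E/w/D/Out, E/x/U/In, E/x/U/Out, E/x/D/In, E/x/D/Out, C/z/U/In, C/z/U/Out, C/z/D/In, C/z/D/Out, C/w/U/In, C/w/U/Out, C/w/D/In, C/w/D/Out, C/x/U/In, C/x/U/Out, C/x/D/In, C/x/D/Out. Columns: Mid/r, Mid/t, Mid/s, Hi/r, Hi/t, Hi/s.
{E/z/U/In, E/z/U/Out} → row (0,8) (0,8) (0,8) (4,2) (4,2) (4,2)
{E/z/D/In, E/z/D/Out} → row (0,8) (0,8) (0,8) (8,6) (8,6) (8,6)
{E/w/U/In, E/w/U/Out} → row (5,8) (5,8) (5,8) (4,2) (4,2) (4,2)
{E/w/D/In, E/w/D/Out} → row (5,8) (5,8) (5,8) (8,6) (8,6) (8,6)
{E/x/U/In, E/x/U/Out} → row (3,0) (3,0) (3,0) (4,2) (4,2) (4,2)
{E/x/D/In, E/x/D/Out} → row (3,0) (3,0) (3,0) (8,6) (8,6) (8,6)
{C/z/U/In, C/z/D/In, C/w/U/In, C/w/D/In, C/x/U/In, C/x/D/In} → row (7,6) (6,4) (1,5) (7,6) (6,4) (1,5)
{C/z/U/Out, C/z/D/Out, C/w/U/Out, C/w/D/Out, C/x/U/Out, C/x/D/Out} → row (7,6) (7,6) (1,5) (7,6) (7,6) (1,5)
That's 8 distinct rows out of 24 strategies.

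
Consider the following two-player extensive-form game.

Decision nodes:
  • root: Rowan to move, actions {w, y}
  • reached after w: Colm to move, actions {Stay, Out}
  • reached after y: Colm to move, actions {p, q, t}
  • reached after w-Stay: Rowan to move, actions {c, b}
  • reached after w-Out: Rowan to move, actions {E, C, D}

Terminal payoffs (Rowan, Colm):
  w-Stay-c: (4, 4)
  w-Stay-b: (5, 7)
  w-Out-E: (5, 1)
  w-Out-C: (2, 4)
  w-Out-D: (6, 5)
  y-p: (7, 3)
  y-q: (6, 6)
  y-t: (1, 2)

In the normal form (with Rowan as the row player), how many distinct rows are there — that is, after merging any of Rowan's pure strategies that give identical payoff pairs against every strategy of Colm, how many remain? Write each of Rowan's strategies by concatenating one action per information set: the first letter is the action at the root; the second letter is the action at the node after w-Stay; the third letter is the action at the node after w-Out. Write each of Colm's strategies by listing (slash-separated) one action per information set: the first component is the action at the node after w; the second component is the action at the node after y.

7

Rowan has 12 pure strategies: wcE, wcC, wcD, wbE, wbC, wbD, ycE, ycC, ycD, ybE, ybC, ybD. Columns: Stay/p, Stay/q, Stay/t, Out/p, Out/q, Out/t.
{wcE} → row (4,4) (4,4) (4,4) (5,1) (5,1) (5,1)
{wcC} → row (4,4) (4,4) (4,4) (2,4) (2,4) (2,4)
{wcD} → row (4,4) (4,4) (4,4) (6,5) (6,5) (6,5)
{wbE} → row (5,7) (5,7) (5,7) (5,1) (5,1) (5,1)
{wbC} → row (5,7) (5,7) (5,7) (2,4) (2,4) (2,4)
{wbD} → row (5,7) (5,7) (5,7) (6,5) (6,5) (6,5)
{ycE, ycC, ycD, ybE, ybC, ybD} → row (7,3) (6,6) (1,2) (7,3) (6,6) (1,2)
That's 7 distinct rows out of 12 strategies.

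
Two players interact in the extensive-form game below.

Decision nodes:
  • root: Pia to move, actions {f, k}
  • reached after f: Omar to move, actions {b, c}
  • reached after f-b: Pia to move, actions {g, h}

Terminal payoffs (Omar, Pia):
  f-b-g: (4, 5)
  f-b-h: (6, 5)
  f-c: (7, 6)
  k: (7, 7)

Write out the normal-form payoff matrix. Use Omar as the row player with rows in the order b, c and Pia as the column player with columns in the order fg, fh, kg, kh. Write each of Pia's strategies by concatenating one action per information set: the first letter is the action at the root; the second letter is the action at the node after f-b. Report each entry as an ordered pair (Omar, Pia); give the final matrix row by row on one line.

b: (4,5) (6,5) (7,7) (7,7) | c: (7,6) (7,6) (7,7) (7,7)

Row b: fg→(4,5), fh→(6,5), kg→(7,7), kh→(7,7)
Row c: fg→(7,6), fh→(7,6), kg→(7,7), kh→(7,7)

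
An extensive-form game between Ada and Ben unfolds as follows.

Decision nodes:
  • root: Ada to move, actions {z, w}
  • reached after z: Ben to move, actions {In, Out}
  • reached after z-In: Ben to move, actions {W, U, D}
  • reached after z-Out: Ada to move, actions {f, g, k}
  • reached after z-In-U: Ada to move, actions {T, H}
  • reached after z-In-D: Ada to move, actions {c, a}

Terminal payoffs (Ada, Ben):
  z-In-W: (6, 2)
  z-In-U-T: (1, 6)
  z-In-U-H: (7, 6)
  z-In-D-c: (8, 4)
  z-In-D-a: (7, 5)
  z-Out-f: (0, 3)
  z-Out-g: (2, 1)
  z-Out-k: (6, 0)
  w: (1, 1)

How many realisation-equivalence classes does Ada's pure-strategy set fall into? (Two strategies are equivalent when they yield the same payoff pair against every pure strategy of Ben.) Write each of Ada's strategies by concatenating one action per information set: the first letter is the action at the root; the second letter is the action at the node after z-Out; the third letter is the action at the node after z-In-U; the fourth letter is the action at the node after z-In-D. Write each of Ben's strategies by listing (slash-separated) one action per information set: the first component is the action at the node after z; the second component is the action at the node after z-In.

13

Ada has 24 pure strategies: zfTc, zfTa, zfHc, zfHa, zgTc, zgTa, zgHc, zgHa, zkTc, zkTa, zkHc, zkHa, wfTc, wfTa, wfHc, wfHa, wgTc, wgTa, wgHc, wgHa, wkTc, wkTa, wkHc, wkHa. Columns: In/W, In/U, In/D, Out/W, Out/U, Out/D.
{zfTc} → row (6,2) (1,6) (8,4) (0,3) (0,3) (0,3)
{zfTa} → row (6,2) (1,6) (7,5) (0,3) (0,3) (0,3)
{zfHc} → row (6,2) (7,6) (8,4) (0,3) (0,3) (0,3)
{zfHa} → row (6,2) (7,6) (7,5) (0,3) (0,3) (0,3)
{zgTc} → row (6,2) (1,6) (8,4) (2,1) (2,1) (2,1)
{zgTa} → row (6,2) (1,6) (7,5) (2,1) (2,1) (2,1)
{zgHc} → row (6,2) (7,6) (8,4) (2,1) (2,1) (2,1)
{zgHa} → row (6,2) (7,6) (7,5) (2,1) (2,1) (2,1)
{zkTc} → row (6,2) (1,6) (8,4) (6,0) (6,0) (6,0)
{zkTa} → row (6,2) (1,6) (7,5) (6,0) (6,0) (6,0)
{zkHc} → row (6,2) (7,6) (8,4) (6,0) (6,0) (6,0)
{zkHa} → row (6,2) (7,6) (7,5) (6,0) (6,0) (6,0)
{wfTc, wfTa, wfHc, wfHa, wgTc, wgTa, wgHc, wgHa, wkTc, wkTa, wkHc, wkHa} → row (1,1) (1,1) (1,1) (1,1) (1,1) (1,1)
That's 13 distinct rows out of 24 strategies.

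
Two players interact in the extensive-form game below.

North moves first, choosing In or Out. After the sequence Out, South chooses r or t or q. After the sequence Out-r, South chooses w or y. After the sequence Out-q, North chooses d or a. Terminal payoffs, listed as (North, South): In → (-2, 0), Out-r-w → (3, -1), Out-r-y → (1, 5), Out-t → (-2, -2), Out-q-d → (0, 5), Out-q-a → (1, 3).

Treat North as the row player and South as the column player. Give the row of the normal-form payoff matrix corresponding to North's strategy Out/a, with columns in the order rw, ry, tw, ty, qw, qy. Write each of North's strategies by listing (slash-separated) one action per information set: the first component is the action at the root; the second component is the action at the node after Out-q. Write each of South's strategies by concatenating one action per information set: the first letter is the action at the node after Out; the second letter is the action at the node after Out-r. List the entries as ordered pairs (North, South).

vs rw: North plays Out → South plays r at [Out] → South plays w at [Out-r] → (3, -1)
vs ry: North plays Out → South plays r at [Out] → South plays y at [Out-r] → (1, 5)
vs tw: North plays Out → South plays t at [Out] → (-2, -2)
vs ty: North plays Out → South plays t at [Out] → (-2, -2)
vs qw: North plays Out → South plays q at [Out] → North plays a at [Out-q] → (1, 3)
vs qy: North plays Out → South plays q at [Out] → North plays a at [Out-q] → (1, 3)

(3,-1) (1,5) (-2,-2) (-2,-2) (1,3) (1,3)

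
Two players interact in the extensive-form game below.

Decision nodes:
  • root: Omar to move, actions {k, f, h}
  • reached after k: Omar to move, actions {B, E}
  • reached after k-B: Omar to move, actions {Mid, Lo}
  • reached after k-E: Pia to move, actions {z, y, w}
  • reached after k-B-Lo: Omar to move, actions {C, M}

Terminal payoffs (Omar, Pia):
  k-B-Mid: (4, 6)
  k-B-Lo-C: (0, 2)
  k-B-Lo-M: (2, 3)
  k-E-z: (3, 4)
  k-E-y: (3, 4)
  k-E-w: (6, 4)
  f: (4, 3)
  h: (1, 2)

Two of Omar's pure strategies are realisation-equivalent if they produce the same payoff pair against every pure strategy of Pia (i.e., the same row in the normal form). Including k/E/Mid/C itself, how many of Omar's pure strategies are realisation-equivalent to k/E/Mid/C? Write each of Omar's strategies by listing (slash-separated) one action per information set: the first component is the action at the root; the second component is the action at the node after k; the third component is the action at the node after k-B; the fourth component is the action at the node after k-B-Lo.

Row for k/E/Mid/C (columns z, y, w): (3,4) (3,4) (6,4).
Under k/E/Mid/C, Omar's choice at the node after k-B and at the node after k-B-Lo can never be reached regardless of what Pia does, so varying those choices leaves every outcome unchanged.
Holding the reachable choices fixed and varying the unreachable ones freely already gives 2 × 2 = 4 equivalent strategies.
No other strategy reproduces this row, so those 4 are the full class: k/E/Mid/C, k/E/Mid/M, k/E/Lo/C, k/E/Lo/M.

4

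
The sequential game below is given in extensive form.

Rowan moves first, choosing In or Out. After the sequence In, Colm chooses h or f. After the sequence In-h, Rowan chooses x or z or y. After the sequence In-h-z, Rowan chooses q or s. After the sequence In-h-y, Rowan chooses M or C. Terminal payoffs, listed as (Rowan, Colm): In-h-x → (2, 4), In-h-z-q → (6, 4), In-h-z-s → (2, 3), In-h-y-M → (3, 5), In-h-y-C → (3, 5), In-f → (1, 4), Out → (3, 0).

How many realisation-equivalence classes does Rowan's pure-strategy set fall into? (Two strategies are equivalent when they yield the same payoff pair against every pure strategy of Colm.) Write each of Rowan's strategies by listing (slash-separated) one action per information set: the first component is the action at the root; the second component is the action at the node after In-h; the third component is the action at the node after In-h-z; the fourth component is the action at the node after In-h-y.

Rowan has 24 pure strategies: In/x/q/M, In/x/q/C, In/x/s/M, In/x/s/C, In/z/q/M, In/z/q/C, In/z/s/M, In/z/s/C, In/y/q/M, In/y/q/C, In/y/s/M, In/y/s/C, Out/x/q/M, Out/x/q/C, Out/x/s/M, Out/x/s/C, Out/z/q/M, Out/z/q/C, Out/z/s/M, Out/z/s/C, Out/y/q/M, Out/y/q/C, Out/y/s/M, Out/y/s/C. Columns: h, f.
{In/x/q/M, In/x/q/C, In/x/s/M, In/x/s/C} → row (2,4) (1,4)
{In/z/q/M, In/z/q/C} → row (6,4) (1,4)
{In/z/s/M, In/z/s/C} → row (2,3) (1,4)
{In/y/q/M, In/y/q/C, In/y/s/M, In/y/s/C} → row (3,5) (1,4)
{Out/x/q/M, Out/x/q/C, Out/x/s/M, Out/x/s/C, Out/z/q/M, Out/z/q/C, Out/z/s/M, Out/z/s/C, Out/y/q/M, Out/y/q/C, Out/y/s/M, Out/y/s/C} → row (3,0) (3,0)
That's 5 distinct rows out of 24 strategies.

5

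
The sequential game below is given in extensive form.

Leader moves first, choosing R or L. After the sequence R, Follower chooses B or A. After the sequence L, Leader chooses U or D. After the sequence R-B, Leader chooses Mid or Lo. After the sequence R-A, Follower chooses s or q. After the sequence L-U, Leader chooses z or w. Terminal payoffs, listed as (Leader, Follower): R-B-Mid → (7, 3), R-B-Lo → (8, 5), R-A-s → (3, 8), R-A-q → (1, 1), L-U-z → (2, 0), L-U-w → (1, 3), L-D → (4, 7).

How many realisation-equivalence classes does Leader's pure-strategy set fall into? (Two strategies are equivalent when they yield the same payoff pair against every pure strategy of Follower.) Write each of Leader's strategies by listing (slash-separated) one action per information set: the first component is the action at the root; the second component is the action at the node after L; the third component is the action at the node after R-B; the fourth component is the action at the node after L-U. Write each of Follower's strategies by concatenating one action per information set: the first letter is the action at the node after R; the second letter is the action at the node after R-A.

5

Leader has 16 pure strategies: R/U/Mid/z, R/U/Mid/w, R/U/Lo/z, R/U/Lo/w, R/D/Mid/z, R/D/Mid/w, R/D/Lo/z, R/D/Lo/w, L/U/Mid/z, L/U/Mid/w, L/U/Lo/z, L/U/Lo/w, L/D/Mid/z, L/D/Mid/w, L/D/Lo/z, L/D/Lo/w. Columns: Bs, Bq, As, Aq.
{R/U/Mid/z, R/U/Mid/w, R/D/Mid/z, R/D/Mid/w} → row (7,3) (7,3) (3,8) (1,1)
{R/U/Lo/z, R/U/Lo/w, R/D/Lo/z, R/D/Lo/w} → row (8,5) (8,5) (3,8) (1,1)
{L/U/Mid/z, L/U/Lo/z} → row (2,0) (2,0) (2,0) (2,0)
{L/U/Mid/w, L/U/Lo/w} → row (1,3) (1,3) (1,3) (1,3)
{L/D/Mid/z, L/D/Mid/w, L/D/Lo/z, L/D/Lo/w} → row (4,7) (4,7) (4,7) (4,7)
That's 5 distinct rows out of 16 strategies.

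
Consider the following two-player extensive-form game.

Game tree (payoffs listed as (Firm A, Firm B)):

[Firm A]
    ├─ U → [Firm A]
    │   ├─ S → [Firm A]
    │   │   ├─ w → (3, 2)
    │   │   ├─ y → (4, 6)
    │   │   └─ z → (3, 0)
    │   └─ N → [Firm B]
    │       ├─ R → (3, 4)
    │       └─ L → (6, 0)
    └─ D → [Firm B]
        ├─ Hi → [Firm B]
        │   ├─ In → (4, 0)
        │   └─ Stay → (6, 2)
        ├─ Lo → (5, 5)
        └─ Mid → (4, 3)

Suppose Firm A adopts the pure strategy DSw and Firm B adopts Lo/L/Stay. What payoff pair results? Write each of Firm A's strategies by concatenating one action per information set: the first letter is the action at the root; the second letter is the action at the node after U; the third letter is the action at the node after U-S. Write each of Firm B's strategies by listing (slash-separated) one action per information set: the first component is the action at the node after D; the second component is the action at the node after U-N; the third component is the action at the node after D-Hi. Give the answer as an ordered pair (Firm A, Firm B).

Trace the play path from the root:
  Firm A plays D
  Firm B plays Lo at [D]
→ terminal payoff (5, 5).
(Firm A's choice at the node after U is never reached on this path, so it doesn't affect the outcome.)

(5, 5)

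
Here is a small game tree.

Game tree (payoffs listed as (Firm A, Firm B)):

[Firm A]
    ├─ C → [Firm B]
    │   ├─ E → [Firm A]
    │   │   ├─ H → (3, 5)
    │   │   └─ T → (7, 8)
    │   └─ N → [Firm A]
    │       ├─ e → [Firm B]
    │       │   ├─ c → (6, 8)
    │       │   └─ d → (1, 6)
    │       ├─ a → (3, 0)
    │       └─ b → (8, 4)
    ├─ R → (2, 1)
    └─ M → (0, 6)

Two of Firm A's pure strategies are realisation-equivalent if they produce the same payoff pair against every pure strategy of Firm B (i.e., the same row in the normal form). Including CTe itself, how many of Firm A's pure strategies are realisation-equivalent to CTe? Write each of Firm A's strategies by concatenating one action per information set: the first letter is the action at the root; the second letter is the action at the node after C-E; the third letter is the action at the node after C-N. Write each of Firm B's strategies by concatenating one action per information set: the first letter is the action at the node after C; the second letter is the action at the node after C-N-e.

Row for CTe (columns Ec, Ed, Nc, Nd): (7,8) (7,8) (6,8) (1,6).
Every one of Firm A's information sets is on the play path for some reply by Firm B when Firm A follows CTe.
Changing the action at any of them therefore changes at least one column, so only CTe itself gives this row.

1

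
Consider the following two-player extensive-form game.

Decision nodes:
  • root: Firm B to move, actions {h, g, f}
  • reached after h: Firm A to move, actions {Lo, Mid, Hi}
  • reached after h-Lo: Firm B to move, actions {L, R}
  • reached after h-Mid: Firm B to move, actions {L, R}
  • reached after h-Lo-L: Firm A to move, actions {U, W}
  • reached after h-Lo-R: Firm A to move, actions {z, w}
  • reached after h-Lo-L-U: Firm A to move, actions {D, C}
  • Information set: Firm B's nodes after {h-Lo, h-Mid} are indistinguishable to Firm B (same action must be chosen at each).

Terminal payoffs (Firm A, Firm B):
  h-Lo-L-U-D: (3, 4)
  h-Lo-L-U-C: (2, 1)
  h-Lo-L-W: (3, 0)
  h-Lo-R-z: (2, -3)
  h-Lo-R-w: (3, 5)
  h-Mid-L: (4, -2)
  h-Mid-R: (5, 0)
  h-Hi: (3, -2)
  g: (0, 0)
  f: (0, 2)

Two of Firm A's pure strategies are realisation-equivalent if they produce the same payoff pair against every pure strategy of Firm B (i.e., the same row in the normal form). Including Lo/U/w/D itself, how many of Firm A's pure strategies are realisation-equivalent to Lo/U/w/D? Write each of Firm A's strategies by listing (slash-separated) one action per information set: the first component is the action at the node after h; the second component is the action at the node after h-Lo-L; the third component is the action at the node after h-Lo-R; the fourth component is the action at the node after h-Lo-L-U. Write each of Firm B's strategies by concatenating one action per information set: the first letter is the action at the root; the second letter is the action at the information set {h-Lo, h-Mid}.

Row for Lo/U/w/D (columns hL, hR, gL, gR, fL, fR): (3,4) (3,5) (0,0) (0,0) (0,2) (0,2).
Every one of Firm A's information sets is on the play path for some reply by Firm B when Firm A follows Lo/U/w/D.
Changing the action at any of them therefore changes at least one column, so only Lo/U/w/D itself gives this row.

1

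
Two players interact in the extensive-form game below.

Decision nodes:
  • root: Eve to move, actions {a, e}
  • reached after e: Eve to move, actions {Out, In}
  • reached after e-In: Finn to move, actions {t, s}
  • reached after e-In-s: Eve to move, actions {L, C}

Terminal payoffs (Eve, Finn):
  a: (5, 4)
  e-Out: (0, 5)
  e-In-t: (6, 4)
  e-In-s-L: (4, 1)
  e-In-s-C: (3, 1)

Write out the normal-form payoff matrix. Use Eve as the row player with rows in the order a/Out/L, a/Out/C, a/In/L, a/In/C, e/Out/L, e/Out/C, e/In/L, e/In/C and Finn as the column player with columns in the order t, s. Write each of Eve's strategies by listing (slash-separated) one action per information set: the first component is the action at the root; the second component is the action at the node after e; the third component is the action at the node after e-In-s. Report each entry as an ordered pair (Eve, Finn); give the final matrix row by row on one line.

a/Out/L: (5,4) (5,4) | a/Out/C: (5,4) (5,4) | a/In/L: (5,4) (5,4) | a/In/C: (5,4) (5,4) | e/Out/L: (0,5) (0,5) | e/Out/C: (0,5) (0,5) | e/In/L: (6,4) (4,1) | e/In/C: (6,4) (3,1)

               t        s
a/Out/L    (5,4)    (5,4)
a/Out/C    (5,4)    (5,4)
 a/In/L    (5,4)    (5,4)
 a/In/C    (5,4)    (5,4)
e/Out/L    (0,5)    (0,5)
e/Out/C    (0,5)    (0,5)
 e/In/L    (6,4)    (4,1)
 e/In/C    (6,4)    (3,1)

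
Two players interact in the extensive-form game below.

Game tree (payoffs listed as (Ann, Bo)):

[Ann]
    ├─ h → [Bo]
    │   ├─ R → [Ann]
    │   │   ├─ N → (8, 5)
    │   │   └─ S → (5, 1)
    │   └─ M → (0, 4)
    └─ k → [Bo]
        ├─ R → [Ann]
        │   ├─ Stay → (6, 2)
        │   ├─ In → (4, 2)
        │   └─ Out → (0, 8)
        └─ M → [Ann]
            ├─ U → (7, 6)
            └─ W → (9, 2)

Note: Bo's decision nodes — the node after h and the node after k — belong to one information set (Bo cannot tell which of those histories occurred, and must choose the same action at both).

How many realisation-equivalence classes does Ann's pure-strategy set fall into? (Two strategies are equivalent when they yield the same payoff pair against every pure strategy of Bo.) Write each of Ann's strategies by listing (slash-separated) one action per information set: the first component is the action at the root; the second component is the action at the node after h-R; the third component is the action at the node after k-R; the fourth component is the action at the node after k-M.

Ann has 24 pure strategies: h/N/Stay/U, h/N/Stay/W, h/N/In/U, h/N/In/W, h/N/Out/U, h/N/Out/W, h/S/Stay/U, h/S/Stay/W, h/S/In/U, h/S/In/W, h/S/Out/U, h/S/Out/W, k/N/Stay/U, k/N/Stay/W, k/N/In/U, k/N/In/W, k/N/Out/U, k/N/Out/W, k/S/Stay/U, k/S/Stay/W, k/S/In/U, k/S/In/W, k/S/Out/U, k/S/Out/W. Columns: R, M.
{h/N/Stay/U, h/N/Stay/W, h/N/In/U, h/N/In/W, h/N/Out/U, h/N/Out/W} → row (8,5) (0,4)
{h/S/Stay/U, h/S/Stay/W, h/S/In/U, h/S/In/W, h/S/Out/U, h/S/Out/W} → row (5,1) (0,4)
{k/N/Stay/U, k/S/Stay/U} → row (6,2) (7,6)
{k/N/Stay/W, k/S/Stay/W} → row (6,2) (9,2)
{k/N/In/U, k/S/In/U} → row (4,2) (7,6)
{k/N/In/W, k/S/In/W} → row (4,2) (9,2)
{k/N/Out/U, k/S/Out/U} → row (0,8) (7,6)
{k/N/Out/W, k/S/Out/W} → row (0,8) (9,2)
That's 8 distinct rows out of 24 strategies.

8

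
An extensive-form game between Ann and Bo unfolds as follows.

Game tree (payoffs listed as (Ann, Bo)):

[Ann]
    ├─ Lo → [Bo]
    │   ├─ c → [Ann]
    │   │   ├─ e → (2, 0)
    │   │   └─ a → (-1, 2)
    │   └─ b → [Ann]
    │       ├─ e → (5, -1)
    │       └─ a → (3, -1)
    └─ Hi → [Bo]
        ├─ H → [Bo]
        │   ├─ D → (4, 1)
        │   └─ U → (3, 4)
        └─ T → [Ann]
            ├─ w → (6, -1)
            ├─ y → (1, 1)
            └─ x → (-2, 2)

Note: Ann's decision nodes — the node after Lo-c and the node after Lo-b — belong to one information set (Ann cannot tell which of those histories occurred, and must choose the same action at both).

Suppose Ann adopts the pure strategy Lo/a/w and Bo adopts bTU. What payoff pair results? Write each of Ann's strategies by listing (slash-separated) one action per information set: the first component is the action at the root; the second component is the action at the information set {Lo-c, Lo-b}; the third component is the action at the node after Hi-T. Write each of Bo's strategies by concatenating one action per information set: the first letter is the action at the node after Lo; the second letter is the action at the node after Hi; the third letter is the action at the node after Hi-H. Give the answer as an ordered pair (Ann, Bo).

Trace the play path from the root:
  Ann plays Lo
  Bo plays b at [Lo]
  Ann plays a at [Lo-b]
→ terminal payoff (3, -1).
(Ann's choice at the node after Hi-T is never reached on this path, so it doesn't affect the outcome.)

(3, -1)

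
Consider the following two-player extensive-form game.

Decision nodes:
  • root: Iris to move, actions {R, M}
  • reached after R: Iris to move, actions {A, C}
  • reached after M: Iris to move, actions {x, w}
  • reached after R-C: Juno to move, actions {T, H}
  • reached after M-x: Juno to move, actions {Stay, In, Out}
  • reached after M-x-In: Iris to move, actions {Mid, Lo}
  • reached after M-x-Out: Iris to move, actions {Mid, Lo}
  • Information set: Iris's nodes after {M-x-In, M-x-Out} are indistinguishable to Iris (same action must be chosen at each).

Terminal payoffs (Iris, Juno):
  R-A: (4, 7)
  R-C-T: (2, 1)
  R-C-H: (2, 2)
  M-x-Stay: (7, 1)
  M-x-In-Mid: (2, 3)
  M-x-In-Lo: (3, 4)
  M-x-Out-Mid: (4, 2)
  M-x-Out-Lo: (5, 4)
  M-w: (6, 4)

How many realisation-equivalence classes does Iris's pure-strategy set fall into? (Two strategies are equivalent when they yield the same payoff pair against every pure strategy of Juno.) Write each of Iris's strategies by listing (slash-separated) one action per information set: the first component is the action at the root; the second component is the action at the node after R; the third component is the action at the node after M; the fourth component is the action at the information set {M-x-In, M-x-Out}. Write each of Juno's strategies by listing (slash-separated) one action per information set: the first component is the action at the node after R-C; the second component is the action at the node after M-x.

5

Iris has 16 pure strategies: R/A/x/Mid, R/A/x/Lo, R/A/w/Mid, R/A/w/Lo, R/C/x/Mid, R/C/x/Lo, R/C/w/Mid, R/C/w/Lo, M/A/x/Mid, M/A/x/Lo, M/A/w/Mid, M/A/w/Lo, M/C/x/Mid, M/C/x/Lo, M/C/w/Mid, M/C/w/Lo. Columns: T/Stay, T/In, T/Out, H/Stay, H/In, H/Out.
{R/A/x/Mid, R/A/x/Lo, R/A/w/Mid, R/A/w/Lo} → row (4,7) (4,7) (4,7) (4,7) (4,7) (4,7)
{R/C/x/Mid, R/C/x/Lo, R/C/w/Mid, R/C/w/Lo} → row (2,1) (2,1) (2,1) (2,2) (2,2) (2,2)
{M/A/x/Mid, M/C/x/Mid} → row (7,1) (2,3) (4,2) (7,1) (2,3) (4,2)
{M/A/x/Lo, M/C/x/Lo} → row (7,1) (3,4) (5,4) (7,1) (3,4) (5,4)
{M/A/w/Mid, M/A/w/Lo, M/C/w/Mid, M/C/w/Lo} → row (6,4) (6,4) (6,4) (6,4) (6,4) (6,4)
That's 5 distinct rows out of 16 strategies.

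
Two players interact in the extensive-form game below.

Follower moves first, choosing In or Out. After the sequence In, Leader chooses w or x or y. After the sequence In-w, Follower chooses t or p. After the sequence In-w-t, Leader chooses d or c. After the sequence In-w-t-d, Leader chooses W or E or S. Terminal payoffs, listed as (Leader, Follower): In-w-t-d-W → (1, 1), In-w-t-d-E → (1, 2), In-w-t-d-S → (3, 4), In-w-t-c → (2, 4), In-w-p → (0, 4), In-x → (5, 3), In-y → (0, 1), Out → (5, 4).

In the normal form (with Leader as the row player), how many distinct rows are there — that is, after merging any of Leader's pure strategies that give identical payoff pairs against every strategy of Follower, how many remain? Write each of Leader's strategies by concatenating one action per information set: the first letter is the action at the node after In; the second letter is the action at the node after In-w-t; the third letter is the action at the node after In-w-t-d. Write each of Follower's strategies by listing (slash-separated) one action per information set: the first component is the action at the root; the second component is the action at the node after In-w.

Leader has 18 pure strategies: wdW, wdE, wdS, wcW, wcE, wcS, xdW, xdE, xdS, xcW, xcE, xcS, ydW, ydE, ydS, ycW, ycE, ycS. Columns: In/t, In/p, Out/t, Out/p.
{wdW} → row (1,1) (0,4) (5,4) (5,4)
{wdE} → row (1,2) (0,4) (5,4) (5,4)
{wdS} → row (3,4) (0,4) (5,4) (5,4)
{wcW, wcE, wcS} → row (2,4) (0,4) (5,4) (5,4)
{xdW, xdE, xdS, xcW, xcE, xcS} → row (5,3) (5,3) (5,4) (5,4)
{ydW, ydE, ydS, ycW, ycE, ycS} → row (0,1) (0,1) (5,4) (5,4)
That's 6 distinct rows out of 18 strategies.

6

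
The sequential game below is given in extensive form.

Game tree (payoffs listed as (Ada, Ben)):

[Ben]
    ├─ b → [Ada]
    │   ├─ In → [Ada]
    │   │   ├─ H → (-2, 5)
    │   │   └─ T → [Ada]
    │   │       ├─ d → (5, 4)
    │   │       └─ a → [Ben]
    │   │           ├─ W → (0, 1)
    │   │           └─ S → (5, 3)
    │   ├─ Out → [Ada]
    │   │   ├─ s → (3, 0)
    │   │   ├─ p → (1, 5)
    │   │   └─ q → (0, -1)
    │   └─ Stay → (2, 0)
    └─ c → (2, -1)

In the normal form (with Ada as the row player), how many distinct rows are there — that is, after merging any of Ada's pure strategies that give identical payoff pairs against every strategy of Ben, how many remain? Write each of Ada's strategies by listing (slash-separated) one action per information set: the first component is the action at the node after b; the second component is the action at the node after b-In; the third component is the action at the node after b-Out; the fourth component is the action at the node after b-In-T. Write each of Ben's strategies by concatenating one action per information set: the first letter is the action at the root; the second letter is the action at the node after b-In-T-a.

Ada has 36 pure strategies: In/H/s/d, In/H/s/a, In/H/p/d, In/H/p/a, In/H/q/d, In/H/q/a, In/T/s/d, In/T/s/a, In/T/p/d, In/T/p/a, In/T/q/d, In/T/q/a, Out/H/s/d, Out/H/s/a, Out/H/p/d, Out/H/p/a, Out/H/q/d, Out/H/q/a, Out/T/s/d, Out/T/s/a, Out/T/p/d, Out/T/p/a, Out/T/q/d, Out/T/q/a, Stay/H/s/d, Stay/H/s/a, Stay/H/p/d, Stay/H/p/a, Stay/H/q/d, Stay/H/q/a, Stay/T/s/d, Stay/T/s/a, Stay/T/p/d, Stay/T/p/a, Stay/T/q/d, Stay/T/q/a. Columns: bW, bS, cW, cS.
{In/H/s/d, In/H/s/a, In/H/p/d, In/H/p/a, In/H/q/d, In/H/q/a} → row (-2,5) (-2,5) (2,-1) (2,-1)
{In/T/s/d, In/T/p/d, In/T/q/d} → row (5,4) (5,4) (2,-1) (2,-1)
{In/T/s/a, In/T/p/a, In/T/q/a} → row (0,1) (5,3) (2,-1) (2,-1)
{Out/H/s/d, Out/H/s/a, Out/T/s/d, Out/T/s/a} → row (3,0) (3,0) (2,-1) (2,-1)
{Out/H/p/d, Out/H/p/a, Out/T/p/d, Out/T/p/a} → row (1,5) (1,5) (2,-1) (2,-1)
{Out/H/q/d, Out/H/q/a, Out/T/q/d, Out/T/q/a} → row (0,-1) (0,-1) (2,-1) (2,-1)
{Stay/H/s/d, Stay/H/s/a, Stay/H/p/d, Stay/H/p/a, Stay/H/q/d, Stay/H/q/a, Stay/T/s/d, Stay/T/s/a, Stay/T/p/d, Stay/T/p/a, Stay/T/q/d, Stay/T/q/a} → row (2,0) (2,0) (2,-1) (2,-1)
That's 7 distinct rows out of 36 strategies.

7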